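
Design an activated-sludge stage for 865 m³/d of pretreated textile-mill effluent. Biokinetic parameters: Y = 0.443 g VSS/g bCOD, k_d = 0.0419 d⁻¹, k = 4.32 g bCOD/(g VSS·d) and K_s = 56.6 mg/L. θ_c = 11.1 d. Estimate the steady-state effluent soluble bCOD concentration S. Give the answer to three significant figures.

S ≈ 4.19 mg/L

From the Monod/SRT balance for a CMAS, S = K_s·(1+k_d θ_c)/[θ_c·(Y k − k_d) − 1] = 56.6 × (1 + 0.0419 × 11.1) / [11.1 × (0.443 × 4.32 − 0.0419) − 1] = 82.92 / 19.78 = 4.193 mg/L.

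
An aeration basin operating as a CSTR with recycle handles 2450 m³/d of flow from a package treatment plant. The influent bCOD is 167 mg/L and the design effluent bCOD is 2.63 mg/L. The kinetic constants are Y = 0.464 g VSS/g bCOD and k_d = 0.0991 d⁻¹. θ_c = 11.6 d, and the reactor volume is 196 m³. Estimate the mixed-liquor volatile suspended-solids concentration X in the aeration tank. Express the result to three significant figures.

X ≈ 5140 mg/L

Solving the biomass balance for X: X = Y Q (S₀−S) θ_c / [V (1+k_d θ_c)] = 0.464 × 2450 × (167 − 2.63) × 11.6 / [196 × (1 + 0.0991 × 11.6)] = 5145 mg/L.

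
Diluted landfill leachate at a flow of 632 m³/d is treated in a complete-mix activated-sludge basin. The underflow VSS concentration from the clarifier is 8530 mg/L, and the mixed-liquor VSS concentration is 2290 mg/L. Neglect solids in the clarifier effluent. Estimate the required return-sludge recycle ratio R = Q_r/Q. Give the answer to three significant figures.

Solids balance on the clarifier gives (1+R)X = R·X_r, so R = X/(X_r − X) = 2290 / (8530 − 2290) = 0.3670.

R ≈ 0.367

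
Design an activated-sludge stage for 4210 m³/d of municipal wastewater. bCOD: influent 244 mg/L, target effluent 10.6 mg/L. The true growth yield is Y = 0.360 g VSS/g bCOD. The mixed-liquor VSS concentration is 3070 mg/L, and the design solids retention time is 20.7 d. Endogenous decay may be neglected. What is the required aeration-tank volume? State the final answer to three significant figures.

V ≈ 2390 m³

With k_d = 0 the design equation reduces to V = Y Q (S₀−S) θ_c / X = 0.360 × 4210 × (244 − 10.6) × 20.7 / 3070 = 2385 m³.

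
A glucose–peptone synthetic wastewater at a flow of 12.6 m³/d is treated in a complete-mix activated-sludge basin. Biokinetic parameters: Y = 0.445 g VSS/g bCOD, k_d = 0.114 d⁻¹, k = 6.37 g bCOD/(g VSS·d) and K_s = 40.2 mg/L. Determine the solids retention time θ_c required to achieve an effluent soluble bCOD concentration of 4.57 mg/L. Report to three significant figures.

Specific growth rate at S = 4.57 mg/L: μ = YkS/(K_s+S) = 0.445·6.37·4.57/(40.2+4.57) = 0.2894 d⁻¹.
Then 1/θ_c = μ − k_d = 0.2894 − 0.114 = 0.1754 d⁻¹, giving θ_c = 5.703 d.

θ_c ≈ 5.70 d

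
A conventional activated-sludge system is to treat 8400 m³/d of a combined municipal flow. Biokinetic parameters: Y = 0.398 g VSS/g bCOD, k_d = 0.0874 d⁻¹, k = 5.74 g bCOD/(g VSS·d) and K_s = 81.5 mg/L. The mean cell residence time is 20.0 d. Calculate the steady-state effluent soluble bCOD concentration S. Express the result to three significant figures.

From the Monod/SRT balance for a CMAS, S = K_s·(1+k_d θ_c)/[θ_c·(Y k − k_d) − 1] = 81.5 × (1 + 0.0874 × 20.0) / [20.0 × (0.398 × 5.74 − 0.0874) − 1] = 224.0 / 42.94 = 5.215 mg/L.

S ≈ 5.22 mg/L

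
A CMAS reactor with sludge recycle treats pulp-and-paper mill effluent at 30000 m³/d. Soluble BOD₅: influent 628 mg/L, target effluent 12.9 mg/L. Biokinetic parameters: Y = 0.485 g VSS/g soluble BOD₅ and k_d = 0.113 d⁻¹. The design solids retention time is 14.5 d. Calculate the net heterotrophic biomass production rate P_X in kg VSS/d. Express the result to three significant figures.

P_X ≈ 3390 kg VSS/d

Observed yield with endogenous decay: Y_obs = Y / (1 + k_d·θ_c) = 0.485 / (1 + 0.113 × 14.5) = 0.485 / 2.639 = 0.1838 g VSS/g soluble BOD₅.
Mass of soluble BOD₅ removed per day: Q(S₀ − S) = 30000 × 615.1 g/m³ = 18453 kg/d.
Biomass produced: P_X = Y_obs·Q·ΔS = 0.1838 × 18453 ≈ 3392 kg VSS/d.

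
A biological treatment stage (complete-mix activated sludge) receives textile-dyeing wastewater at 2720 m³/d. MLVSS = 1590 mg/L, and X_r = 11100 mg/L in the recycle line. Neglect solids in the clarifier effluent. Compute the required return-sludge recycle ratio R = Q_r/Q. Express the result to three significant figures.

R ≈ 0.167

Solids balance on the clarifier gives (1+R)X = R·X_r, so R = X/(X_r − X) = 1590 / (11100 − 1590) = 0.1672.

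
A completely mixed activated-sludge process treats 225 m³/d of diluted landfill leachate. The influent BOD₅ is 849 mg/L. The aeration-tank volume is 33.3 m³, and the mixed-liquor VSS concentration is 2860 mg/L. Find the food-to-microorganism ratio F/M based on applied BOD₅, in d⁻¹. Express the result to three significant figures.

F/M ≈ 2.01 d⁻¹

F/M = Q·S₀ / (V·X) = 225 × 849 / (33.30 × 2860) = 2.006 g BOD₅·(g VSS·d)⁻¹.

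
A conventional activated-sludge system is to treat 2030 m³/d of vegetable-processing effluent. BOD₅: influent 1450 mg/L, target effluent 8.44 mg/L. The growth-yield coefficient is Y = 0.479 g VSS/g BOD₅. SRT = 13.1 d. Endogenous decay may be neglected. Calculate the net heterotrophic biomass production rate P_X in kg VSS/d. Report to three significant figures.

P_X ≈ 1400 kg VSS/d

No decay correction is needed, so Y_obs = Y = 0.479.
Mass of BOD₅ removed per day: Q(S₀ − S) = 2030 × 1442 g/m³ = 2926 kg/d.
So the net sludge growth is P_X = 0.4790 × 2926 = 1402 kg VSS/d.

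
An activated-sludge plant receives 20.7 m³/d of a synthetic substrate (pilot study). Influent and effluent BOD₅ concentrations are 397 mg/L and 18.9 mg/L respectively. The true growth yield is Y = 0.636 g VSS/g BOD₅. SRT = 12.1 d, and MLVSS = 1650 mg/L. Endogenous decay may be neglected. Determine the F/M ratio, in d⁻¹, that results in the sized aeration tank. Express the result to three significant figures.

F/M ≈ 0.136 d⁻¹

With k_d = 0 the design equation reduces to V = Y Q (S₀−S) θ_c / X = 0.636 × 20.7 × (397 − 18.9) × 12.1 / 1650 = 36.50 m³.
F/M = applied load / biomass = Q·S₀/(V·X) = 20.7 × 397 / (36.50 × 1650) = 0.1364 d⁻¹.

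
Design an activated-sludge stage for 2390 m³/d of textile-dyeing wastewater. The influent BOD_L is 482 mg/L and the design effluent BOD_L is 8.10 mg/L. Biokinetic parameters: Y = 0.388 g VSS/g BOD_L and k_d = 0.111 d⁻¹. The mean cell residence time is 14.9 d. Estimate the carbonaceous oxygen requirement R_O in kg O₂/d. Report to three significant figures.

R_O ≈ 897 kg O₂/d

Correct the yield for decay: Y_obs = Y/(1 + k_d θ_c) = 0.388 / (1 + 0.111 × 14.9) = 0.388 / 2.654 = 0.1462.
Substrate removed = Q·(S₀ − S) = 2390 m³/d × (482 − 8.10) g/m³ = 1.13×10^6 g/d = 1133 kg/d.
Net sludge production P_X = 0.1462 × 1133 = 165.6 kg VSS/d.
Carbonaceous O₂ demand = substrate oxidised − cell-mass equivalent = 1133 − 1.42 × 165.6 = 897.5 kg O₂/d.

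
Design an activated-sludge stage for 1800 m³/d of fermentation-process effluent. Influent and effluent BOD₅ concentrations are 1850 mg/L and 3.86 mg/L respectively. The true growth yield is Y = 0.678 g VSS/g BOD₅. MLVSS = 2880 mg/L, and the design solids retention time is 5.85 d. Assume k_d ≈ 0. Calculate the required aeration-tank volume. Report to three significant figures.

V ≈ 4580 m³

With k_d = 0 the design equation reduces to V = Y Q (S₀−S) θ_c / X = 0.678 × 1800 × (1850 − 3.86) × 5.85 / 2880 = 4576 m³.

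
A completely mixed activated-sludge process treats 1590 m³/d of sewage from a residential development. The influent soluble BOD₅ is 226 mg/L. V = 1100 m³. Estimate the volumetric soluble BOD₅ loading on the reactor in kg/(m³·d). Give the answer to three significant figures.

L_v ≈ 0.327 kg soluble BOD₅/(m³·d)

Volumetric loading L_v = Q·S₀ / V = 1590 × 226 g/m³ / 1100 m³ = 326.7 g/(m³·d) = 0.3267 kg soluble BOD₅/(m³·d).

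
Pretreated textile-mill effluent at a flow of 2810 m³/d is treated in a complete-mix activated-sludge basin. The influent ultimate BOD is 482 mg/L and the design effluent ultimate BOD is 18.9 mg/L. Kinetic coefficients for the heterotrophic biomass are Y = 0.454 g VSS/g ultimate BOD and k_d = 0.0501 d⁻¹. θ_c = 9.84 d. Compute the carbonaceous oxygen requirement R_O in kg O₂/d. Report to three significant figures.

Y_obs = Y / (1 + k_d θ_c) = 0.454 / (1 + 0.0501 × 9.84) = 0.454 / 1.493 = 0.3041.
ΔS = 482 − 18.9 = 463.1 mg/L, so the substrate removal rate is 2810 × 463.1/1000 = 1301 kg ultimate BOD/d.
Biomass synthesised: P_X = Y_obs × 1301 = 395.7 kg VSS/d.
R_O = Q·ΔS − 1.42 P_X = 1301 − 561.9 = 739.4 kg O₂/d.

R_O ≈ 739 kg O₂/d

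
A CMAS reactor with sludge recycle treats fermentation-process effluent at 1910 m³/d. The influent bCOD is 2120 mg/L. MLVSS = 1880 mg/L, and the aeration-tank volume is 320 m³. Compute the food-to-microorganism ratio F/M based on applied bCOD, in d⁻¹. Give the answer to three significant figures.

Food-to-microorganism ratio F/M = Q S₀ / (V X) = 1910 × 2120 / (320.0 × 1880) = 6.731 d⁻¹.

F/M ≈ 6.73 d⁻¹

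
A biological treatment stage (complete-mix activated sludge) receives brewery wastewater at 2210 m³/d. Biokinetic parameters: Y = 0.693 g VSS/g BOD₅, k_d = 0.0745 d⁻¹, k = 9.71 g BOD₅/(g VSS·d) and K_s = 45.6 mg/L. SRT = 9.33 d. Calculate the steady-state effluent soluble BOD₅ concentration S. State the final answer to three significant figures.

For a completely mixed reactor with recycle the Lawrence–McCarty relation gives S = K_s·(1 + k_d·θ_c) / [θ_c·(Y·k − k_d) − 1] = 45.6 × (1 + 0.0745 × 9.33) / [9.33 × (0.693 × 9.71 − 0.0745) − 1] = 77.30 / 61.09 = 1.265 mg/L.

S ≈ 1.27 mg/L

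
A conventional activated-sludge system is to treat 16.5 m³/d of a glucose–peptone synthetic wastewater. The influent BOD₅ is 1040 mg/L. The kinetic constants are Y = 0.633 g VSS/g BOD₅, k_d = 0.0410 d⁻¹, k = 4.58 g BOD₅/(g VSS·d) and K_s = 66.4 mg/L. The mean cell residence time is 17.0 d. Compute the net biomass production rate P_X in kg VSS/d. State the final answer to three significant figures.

Effluent substrate depends only on kinetics and SRT: S = K_s(1 + k_d θ_c) / [θ_c(Yk − k_d) − 1] = 66.4 × (1 + 0.0410 × 17.0) / [17.0 × (0.633 × 4.58 − 0.0410) − 1] = 112.7 / 47.59 = 2.368 mg/L.
Correct the yield for decay: Y_obs = Y/(1 + k_d θ_c) = 0.633 / (1 + 0.0410 × 17.0) = 0.633 / 1.697 = 0.3730.
Q·(S₀ − S) = 16.5 × (1040 − 2.37) × 10⁻³ = 17.12 kg/d removed.
So the net sludge growth is P_X = 0.3730 × 17.12 = 6.386 kg VSS/d.

P_X ≈ 6.39 kg VSS/d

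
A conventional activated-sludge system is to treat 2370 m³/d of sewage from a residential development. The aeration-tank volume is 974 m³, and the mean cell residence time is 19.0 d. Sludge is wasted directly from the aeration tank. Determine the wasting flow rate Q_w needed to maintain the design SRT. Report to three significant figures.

For wasting at MLVSS concentration, Q_w = V/θ_c = 974.0/19.0 = 51.26 m³/d.

Q_w ≈ 51.3 m³/d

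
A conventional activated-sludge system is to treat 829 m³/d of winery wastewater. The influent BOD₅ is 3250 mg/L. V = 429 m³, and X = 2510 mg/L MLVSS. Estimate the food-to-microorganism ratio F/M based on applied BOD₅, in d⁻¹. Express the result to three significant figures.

F/M = applied load / biomass = Q·S₀/(V·X) = 829 × 3250 / (429.0 × 2510) = 2.502 d⁻¹.

F/M ≈ 2.50 d⁻¹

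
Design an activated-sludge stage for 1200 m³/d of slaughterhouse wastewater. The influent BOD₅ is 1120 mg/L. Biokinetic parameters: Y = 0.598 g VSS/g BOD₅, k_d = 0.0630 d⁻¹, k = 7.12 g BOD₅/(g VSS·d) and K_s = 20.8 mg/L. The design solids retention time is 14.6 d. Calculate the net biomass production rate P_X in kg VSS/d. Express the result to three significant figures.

P_X ≈ 418 kg VSS/d

Effluent substrate depends only on kinetics and SRT: S = K_s(1 + k_d θ_c) / [θ_c(Yk − k_d) − 1] = 20.8 × (1 + 0.0630 × 14.6) / [14.6 × (0.598 × 7.12 − 0.0630) − 1] = 39.93 / 60.24 = 0.6628 mg/L.
Correct the yield for decay: Y_obs = Y/(1 + k_d θ_c) = 0.598 / (1 + 0.0630 × 14.6) = 0.598 / 1.920 = 0.3115.
Mass of BOD₅ removed per day: Q(S₀ − S) = 1200 × 1119 g/m³ = 1343 kg/d.
P_X = Y_obs · Q(S₀ − S) = 0.3115 × 1343 = 418.4 kg VSS/d.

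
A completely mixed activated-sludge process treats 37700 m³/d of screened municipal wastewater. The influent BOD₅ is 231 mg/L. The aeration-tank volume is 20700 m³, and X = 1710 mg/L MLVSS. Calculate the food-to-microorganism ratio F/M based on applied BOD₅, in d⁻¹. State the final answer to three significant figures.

F/M ≈ 0.246 d⁻¹

Food-to-microorganism ratio F/M = Q S₀ / (V X) = 37700 × 231 / (20700 × 1710) = 0.2460 d⁻¹.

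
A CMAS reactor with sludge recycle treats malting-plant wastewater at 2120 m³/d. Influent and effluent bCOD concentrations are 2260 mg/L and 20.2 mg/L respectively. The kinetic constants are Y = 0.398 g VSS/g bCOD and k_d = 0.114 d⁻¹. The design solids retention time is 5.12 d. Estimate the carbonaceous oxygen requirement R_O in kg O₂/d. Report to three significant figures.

Correct the yield for decay: Y_obs = Y/(1 + k_d θ_c) = 0.398 / (1 + 0.114 × 5.12) = 0.398 / 1.584 = 0.2513.
ΔS = 2260 − 20.2 = 2240 mg/L, so the substrate removal rate is 2120 × 2240/1000 = 4748 kg bCOD/d.
Biomass synthesised: P_X = Y_obs × 4748 = 1193 kg VSS/d.
Carbonaceous O₂ demand = substrate oxidised − cell-mass equivalent = 4748 − 1.42 × 1193 = 3054 kg O₂/d.

R_O ≈ 3050 kg O₂/d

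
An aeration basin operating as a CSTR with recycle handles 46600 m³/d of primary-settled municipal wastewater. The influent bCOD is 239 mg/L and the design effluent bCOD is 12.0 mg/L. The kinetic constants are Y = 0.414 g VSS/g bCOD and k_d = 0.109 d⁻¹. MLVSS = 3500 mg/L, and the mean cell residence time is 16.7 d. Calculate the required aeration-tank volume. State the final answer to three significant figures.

V ≈ 7410 m³

Steady-state biomass mass balance: V·X·(1 + k_d·θ_c) = Y·Q·(S₀ − S)·θ_c, so V = 0.414 × 46600 × (239 − 12.0) × 16.7 / [3500 × (1 + 0.109 × 16.7)] = 7.31×10^7 / 9871 = 7409 m³.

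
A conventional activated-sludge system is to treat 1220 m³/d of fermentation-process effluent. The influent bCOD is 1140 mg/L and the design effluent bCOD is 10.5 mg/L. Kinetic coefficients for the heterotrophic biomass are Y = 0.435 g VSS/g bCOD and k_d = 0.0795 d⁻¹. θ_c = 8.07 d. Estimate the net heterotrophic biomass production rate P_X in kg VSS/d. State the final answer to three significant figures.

The observed yield is Y_obs = Y/(1 + k_d·θ_c) = 0.435 / (1 + 0.0795 × 8.07) = 0.435 / 1.642 = 0.2650 g VSS per g bCOD removed.
ΔS = 1140 − 10.5 = 1130 mg/L, so the substrate removal rate is 1220 × 1130/1000 = 1378 kg bCOD/d.
P_X = Y_obs · Q(S₀ − S) = 0.2650 × 1378 = 365.2 kg VSS/d.

P_X ≈ 365 kg VSS/d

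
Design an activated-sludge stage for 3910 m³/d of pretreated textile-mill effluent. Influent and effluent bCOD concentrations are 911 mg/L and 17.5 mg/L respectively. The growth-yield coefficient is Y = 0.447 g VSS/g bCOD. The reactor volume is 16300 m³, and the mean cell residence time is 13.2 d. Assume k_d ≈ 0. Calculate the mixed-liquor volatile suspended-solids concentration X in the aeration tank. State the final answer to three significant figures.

Without decay, X = Y Q (S₀−S) θ_c / V = 0.447 × 3910 × (911 − 17.5) × 13.2 / 16300 = 1265 mg/L.

X ≈ 1260 mg/L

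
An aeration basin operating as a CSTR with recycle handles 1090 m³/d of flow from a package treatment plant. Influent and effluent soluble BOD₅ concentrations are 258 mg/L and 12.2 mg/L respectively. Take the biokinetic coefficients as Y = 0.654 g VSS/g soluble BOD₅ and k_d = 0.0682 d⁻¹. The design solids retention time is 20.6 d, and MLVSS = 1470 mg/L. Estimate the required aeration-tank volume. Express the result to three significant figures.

Rearranging the biomass balance for a CMAS with decay, V = Y·Q·ΔS·θ_c / [X·(1+k_d θ_c)] = 0.654 × 1090 × (258 − 12.2) × 20.6 / [1470 × (1 + 0.0682 × 20.6)] = 3.61×10^6 / 3535 = 1021 m³.

V ≈ 1020 m³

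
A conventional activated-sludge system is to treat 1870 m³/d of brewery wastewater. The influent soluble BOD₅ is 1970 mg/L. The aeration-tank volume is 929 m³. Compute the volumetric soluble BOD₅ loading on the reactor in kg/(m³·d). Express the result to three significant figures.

Applied soluble BOD₅ load per unit volume = Q·S₀/V = (1870 × 1970/1000)/929.0 = 3.965 kg soluble BOD₅·m⁻³·d⁻¹.

L_v ≈ 3.97 kg soluble BOD₅/(m³·d)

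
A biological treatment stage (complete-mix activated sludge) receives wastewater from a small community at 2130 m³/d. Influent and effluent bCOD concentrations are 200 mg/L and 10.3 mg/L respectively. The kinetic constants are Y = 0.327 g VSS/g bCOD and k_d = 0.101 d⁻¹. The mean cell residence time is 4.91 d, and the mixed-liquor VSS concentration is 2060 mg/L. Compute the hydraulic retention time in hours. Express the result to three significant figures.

Steady-state biomass mass balance: V·X·(1 + k_d·θ_c) = Y·Q·(S₀ − S)·θ_c, so V = 0.327 × 2130 × (200 − 10.3) × 4.91 / [2060 × (1 + 0.101 × 4.91)] = 6.49×10^5 / 3082 = 210.5 m³.
τ = V/Q = 210.5/2130 = 0.09884 d, or 2.372 h.

τ ≈ 2.37 h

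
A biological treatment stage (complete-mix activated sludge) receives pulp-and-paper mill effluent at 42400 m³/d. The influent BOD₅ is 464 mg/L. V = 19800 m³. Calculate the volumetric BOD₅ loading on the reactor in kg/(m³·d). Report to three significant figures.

L_v ≈ 0.994 kg BOD₅/(m³·d)

Volumetric loading L_v = Q·S₀ / V = 42400 × 464 g/m³ / 19800 m³ = 993.6 g/(m³·d) = 0.9936 kg BOD₅/(m³·d).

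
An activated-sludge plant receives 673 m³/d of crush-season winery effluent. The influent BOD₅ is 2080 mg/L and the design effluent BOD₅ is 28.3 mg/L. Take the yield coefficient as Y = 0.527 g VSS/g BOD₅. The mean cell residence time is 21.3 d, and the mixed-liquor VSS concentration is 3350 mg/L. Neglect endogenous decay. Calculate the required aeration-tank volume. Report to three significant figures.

V ≈ 4630 m³

Biomass mass balance (decay neglected): V·X = Y·Q·(S₀ − S)·θ_c, so V = 0.527 × 673 × (2080 − 28.3) × 21.3 / 3350 = 4627 m³.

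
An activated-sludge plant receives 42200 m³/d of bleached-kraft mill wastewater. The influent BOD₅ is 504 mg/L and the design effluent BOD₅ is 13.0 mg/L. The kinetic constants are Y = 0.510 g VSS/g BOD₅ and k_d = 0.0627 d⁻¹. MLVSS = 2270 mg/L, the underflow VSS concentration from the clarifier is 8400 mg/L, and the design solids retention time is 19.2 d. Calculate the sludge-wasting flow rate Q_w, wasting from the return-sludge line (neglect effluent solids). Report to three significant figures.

From the SRT design equation V = Y Q (S₀−S) θ_c / [X (1 + k_d θ_c)] = 0.510 × 42200 × (504 − 13.0) × 19.2 / [2270 × (1 + 0.0627 × 19.2)] = 2.03×10^8 / 5003 = 40556 m³.
Wasting from the return line (neglecting effluent solids): Q_w = V·X / (θ_c·X_r) = 40556 × 2270 / (19.2 × 8400) = 570.8 m³/d.

Q_w ≈ 571 m³/d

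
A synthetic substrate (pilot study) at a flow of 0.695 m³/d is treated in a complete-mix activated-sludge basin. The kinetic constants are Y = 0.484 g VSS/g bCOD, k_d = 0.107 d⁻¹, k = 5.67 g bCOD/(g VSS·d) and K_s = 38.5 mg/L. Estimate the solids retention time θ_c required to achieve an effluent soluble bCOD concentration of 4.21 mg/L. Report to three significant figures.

θ_c ≈ 6.12 d

At the target effluent, Y k S/(K_s+S) = 0.484×5.67×4.21/42.71 = 0.2705 d⁻¹.
Then 1/θ_c = μ − k_d = 0.2705 − 0.107 = 0.1635 d⁻¹, giving θ_c = 6.116 d.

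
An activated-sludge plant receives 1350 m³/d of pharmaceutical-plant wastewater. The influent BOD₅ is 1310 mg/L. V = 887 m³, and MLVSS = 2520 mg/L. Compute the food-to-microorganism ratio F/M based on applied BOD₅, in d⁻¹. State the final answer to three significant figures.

F/M ≈ 0.791 d⁻¹

F/M = Q·S₀ / (V·X) = 1350 × 1310 / (887.0 × 2520) = 0.7912 g BOD₅·(g VSS·d)⁻¹.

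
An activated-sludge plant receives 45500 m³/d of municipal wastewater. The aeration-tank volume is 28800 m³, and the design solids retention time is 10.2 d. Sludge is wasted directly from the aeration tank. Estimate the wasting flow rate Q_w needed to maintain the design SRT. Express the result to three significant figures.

Q_w ≈ 2820 m³/d

With mixed-liquor wasting, θ_c = V/Q_w, so Q_w = V/θ_c = 28800/10.2 = 2824 m³/d.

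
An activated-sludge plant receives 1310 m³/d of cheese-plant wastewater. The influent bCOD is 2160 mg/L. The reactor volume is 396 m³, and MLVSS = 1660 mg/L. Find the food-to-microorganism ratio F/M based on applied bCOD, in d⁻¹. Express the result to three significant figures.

F/M = applied load / biomass = Q·S₀/(V·X) = 1310 × 2160 / (396.0 × 1660) = 4.304 d⁻¹.

F/M ≈ 4.30 d⁻¹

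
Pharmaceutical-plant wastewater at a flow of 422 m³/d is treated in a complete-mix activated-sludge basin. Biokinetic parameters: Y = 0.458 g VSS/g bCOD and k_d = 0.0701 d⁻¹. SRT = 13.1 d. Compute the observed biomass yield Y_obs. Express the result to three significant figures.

The observed yield is Y_obs = Y/(1 + k_d·θ_c) = 0.458 / (1 + 0.0701 × 13.1) = 0.458 / 1.918 = 0.2388 g VSS per g bCOD removed.

Y_obs ≈ 0.239 g VSS/g bCOD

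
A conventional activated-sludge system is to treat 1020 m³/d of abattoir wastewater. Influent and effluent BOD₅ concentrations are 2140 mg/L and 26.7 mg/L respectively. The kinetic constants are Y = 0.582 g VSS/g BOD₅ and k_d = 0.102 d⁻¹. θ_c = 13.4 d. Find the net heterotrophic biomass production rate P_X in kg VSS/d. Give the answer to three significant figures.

Observed yield with endogenous decay: Y_obs = Y / (1 + k_d·θ_c) = 0.582 / (1 + 0.102 × 13.4) = 0.582 / 2.367 = 0.2459 g VSS/g BOD₅.
ΔS = 2140 − 26.7 = 2113 mg/L, so the substrate removal rate is 1020 × 2113/1000 = 2156 kg BOD₅/d.
Net biomass production P_X = Y_obs × Q·(S₀ − S) = 0.2459 × 2156 = 530.1 kg VSS/d.

P_X ≈ 530 kg VSS/d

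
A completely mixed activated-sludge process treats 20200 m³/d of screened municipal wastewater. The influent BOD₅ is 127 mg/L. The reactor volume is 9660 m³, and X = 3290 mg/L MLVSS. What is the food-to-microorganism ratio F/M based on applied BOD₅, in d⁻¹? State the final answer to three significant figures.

Food-to-microorganism ratio F/M = Q S₀ / (V X) = 20200 × 127 / (9660 × 3290) = 0.08072 d⁻¹.

F/M ≈ 0.0807 d⁻¹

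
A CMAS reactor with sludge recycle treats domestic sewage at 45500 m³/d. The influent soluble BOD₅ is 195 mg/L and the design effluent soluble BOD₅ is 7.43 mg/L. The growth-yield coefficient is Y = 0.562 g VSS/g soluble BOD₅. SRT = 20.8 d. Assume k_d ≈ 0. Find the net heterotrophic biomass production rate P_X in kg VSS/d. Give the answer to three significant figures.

P_X ≈ 4800 kg VSS/d

With endogenous decay neglected, the observed yield equals the true yield: Y_obs = Y = 0.562 g VSS/g soluble BOD₅.
ΔS = 195 − 7.43 = 187.6 mg/L, so the substrate removal rate is 45500 × 187.6/1000 = 8534 kg soluble BOD₅/d.
Net biomass production P_X = Y_obs × Q·(S₀ − S) = 0.5620 × 8534 = 4796 kg VSS/d.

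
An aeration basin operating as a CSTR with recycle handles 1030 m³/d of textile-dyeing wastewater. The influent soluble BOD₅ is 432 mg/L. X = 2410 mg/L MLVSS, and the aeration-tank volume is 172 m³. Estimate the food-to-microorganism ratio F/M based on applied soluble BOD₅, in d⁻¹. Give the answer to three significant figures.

Food-to-microorganism ratio F/M = Q S₀ / (V X) = 1030 × 432 / (172.0 × 2410) = 1.073 d⁻¹.

F/M ≈ 1.07 d⁻¹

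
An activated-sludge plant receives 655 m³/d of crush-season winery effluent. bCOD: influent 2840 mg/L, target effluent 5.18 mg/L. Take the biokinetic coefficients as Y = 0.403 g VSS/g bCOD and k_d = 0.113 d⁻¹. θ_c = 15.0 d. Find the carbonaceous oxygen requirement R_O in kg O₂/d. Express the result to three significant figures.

R_O ≈ 1460 kg O₂/d

Observed yield with endogenous decay: Y_obs = Y / (1 + k_d·θ_c) = 0.403 / (1 + 0.113 × 15.0) = 0.403 / 2.695 = 0.1495 g VSS/g bCOD.
Q·(S₀ − S) = 655 × (2840 − 5.18) × 10⁻³ = 1857 kg/d removed.
P_X = Y_obs·Q·(S₀ − S) = 0.1495 × 1857 = 277.7 kg VSS/d.
R_O = Q·(S₀ − S) − 1.42·P_X = 1857 − 1.42 × 277.7 = 1463 kg O₂/d.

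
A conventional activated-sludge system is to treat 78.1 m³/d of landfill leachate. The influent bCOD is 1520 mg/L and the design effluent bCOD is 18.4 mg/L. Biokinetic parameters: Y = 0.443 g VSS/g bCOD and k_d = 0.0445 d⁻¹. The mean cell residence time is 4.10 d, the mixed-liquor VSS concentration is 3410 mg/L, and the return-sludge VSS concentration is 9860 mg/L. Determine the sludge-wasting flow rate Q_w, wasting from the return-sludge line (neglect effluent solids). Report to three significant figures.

Q_w ≈ 4.46 m³/d

Steady-state biomass mass balance: V·X·(1 + k_d·θ_c) = Y·Q·(S₀ − S)·θ_c, so V = 0.443 × 78.1 × (1520 − 18.4) × 4.10 / [3410 × (1 + 0.0445 × 4.10)] = 2.13×10^5 / 4032 = 52.83 m³.
Q_w = (V·X)/(θ_c X_r) = 52.83 × 3410 / (4.10 × 9860) = 4.456 m³/d.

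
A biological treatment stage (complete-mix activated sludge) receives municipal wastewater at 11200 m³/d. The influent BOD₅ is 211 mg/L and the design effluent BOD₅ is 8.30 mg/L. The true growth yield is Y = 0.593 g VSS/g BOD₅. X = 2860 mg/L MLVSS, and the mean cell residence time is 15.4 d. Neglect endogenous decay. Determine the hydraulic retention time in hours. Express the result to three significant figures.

τ ≈ 15.5 h

V·X = Y·Q·ΔS·θ_c gives V = 0.593 × 11200 × (211 − 8.30) × 15.4 / 2860 = 7249 m³.
HRT = V/Q = 7249 m³ / 11200 m³·d⁻¹ = 0.6472 d × 24 = 15.53 h.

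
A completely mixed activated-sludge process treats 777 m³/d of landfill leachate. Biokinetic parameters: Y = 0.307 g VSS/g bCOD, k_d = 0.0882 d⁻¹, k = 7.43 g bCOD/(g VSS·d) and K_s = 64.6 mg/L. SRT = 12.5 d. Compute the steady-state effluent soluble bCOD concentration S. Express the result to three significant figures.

From the Monod/SRT balance for a CMAS, S = K_s·(1+k_d θ_c)/[θ_c·(Y k − k_d) − 1] = 64.6 × (1 + 0.0882 × 12.5) / [12.5 × (0.307 × 7.43 − 0.0882) − 1] = 135.8 / 26.41 = 5.143 mg/L.

S ≈ 5.14 mg/L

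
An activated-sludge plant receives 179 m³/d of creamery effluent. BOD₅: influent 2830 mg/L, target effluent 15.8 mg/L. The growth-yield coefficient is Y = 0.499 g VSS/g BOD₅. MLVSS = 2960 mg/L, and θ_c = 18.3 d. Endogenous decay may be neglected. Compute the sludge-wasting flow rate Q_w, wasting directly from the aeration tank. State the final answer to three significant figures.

V·X = Y·Q·ΔS·θ_c gives V = 0.499 × 179 × (2830 − 15.8) × 18.3 / 2960 = 1554 m³.
With mixed-liquor wasting, θ_c = V/Q_w, so Q_w = V/θ_c = 1554/18.3 = 84.92 m³/d.

Q_w ≈ 84.9 m³/d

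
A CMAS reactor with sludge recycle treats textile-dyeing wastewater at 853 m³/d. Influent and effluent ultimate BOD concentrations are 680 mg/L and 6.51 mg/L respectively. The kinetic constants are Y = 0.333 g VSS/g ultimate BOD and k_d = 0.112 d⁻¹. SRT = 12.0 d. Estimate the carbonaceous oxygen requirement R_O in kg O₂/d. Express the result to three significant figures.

R_O ≈ 459 kg O₂/d

Observed yield with endogenous decay: Y_obs = Y / (1 + k_d·θ_c) = 0.333 / (1 + 0.112 × 12.0) = 0.333 / 2.344 = 0.1421 g VSS/g ultimate BOD.
Mass of ultimate BOD removed per day: Q(S₀ − S) = 853 × 673.5 g/m³ = 574.5 kg/d.
Net sludge production P_X = 0.1421 × 574.5 = 81.61 kg VSS/d.
R_O = Q·(S₀ − S) − 1.42·P_X = 574.5 − 1.42 × 81.61 = 458.6 kg O₂/d.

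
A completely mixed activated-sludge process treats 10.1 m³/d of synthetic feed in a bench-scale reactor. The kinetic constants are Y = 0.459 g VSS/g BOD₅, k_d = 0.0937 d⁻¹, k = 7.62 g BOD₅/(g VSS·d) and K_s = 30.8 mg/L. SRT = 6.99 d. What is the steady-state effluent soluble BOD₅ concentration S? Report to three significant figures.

For a completely mixed reactor with recycle the Lawrence–McCarty relation gives S = K_s·(1 + k_d·θ_c) / [θ_c·(Y·k − k_d) − 1] = 30.8 × (1 + 0.0937 × 6.99) / [6.99 × (0.459 × 7.62 − 0.0937) − 1] = 50.97 / 22.79 = 2.236 mg/L.

S ≈ 2.24 mg/L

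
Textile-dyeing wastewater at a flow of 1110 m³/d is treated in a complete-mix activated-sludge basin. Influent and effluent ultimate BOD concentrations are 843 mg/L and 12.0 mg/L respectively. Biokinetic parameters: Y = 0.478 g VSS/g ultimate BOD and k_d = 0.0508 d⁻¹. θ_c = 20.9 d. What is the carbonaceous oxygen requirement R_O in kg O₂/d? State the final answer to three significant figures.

Observed yield with endogenous decay: Y_obs = Y / (1 + k_d·θ_c) = 0.478 / (1 + 0.0508 × 20.9) = 0.478 / 2.062 = 0.2318 g VSS/g ultimate BOD.
Q·(S₀ − S) = 1110 × (843 − 12.0) × 10⁻³ = 922.4 kg/d removed.
Biomass synthesised: P_X = Y_obs × 922.4 = 213.9 kg VSS/d.
R_O = Q·(S₀ − S) − 1.42·P_X = 922.4 − 1.42 × 213.9 = 618.7 kg O₂/d.

R_O ≈ 619 kg O₂/d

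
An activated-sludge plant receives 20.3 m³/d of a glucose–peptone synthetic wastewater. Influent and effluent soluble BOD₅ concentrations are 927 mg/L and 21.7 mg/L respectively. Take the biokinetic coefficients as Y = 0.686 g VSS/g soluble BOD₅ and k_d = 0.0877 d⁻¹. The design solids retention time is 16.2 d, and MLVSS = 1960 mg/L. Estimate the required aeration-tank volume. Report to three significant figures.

V ≈ 43.0 m³

Rearranging the biomass balance for a CMAS with decay, V = Y·Q·ΔS·θ_c / [X·(1+k_d θ_c)] = 0.686 × 20.3 × (927 − 21.7) × 16.2 / [1960 × (1 + 0.0877 × 16.2)] = 2.04×10^5 / 4745 = 43.05 m³.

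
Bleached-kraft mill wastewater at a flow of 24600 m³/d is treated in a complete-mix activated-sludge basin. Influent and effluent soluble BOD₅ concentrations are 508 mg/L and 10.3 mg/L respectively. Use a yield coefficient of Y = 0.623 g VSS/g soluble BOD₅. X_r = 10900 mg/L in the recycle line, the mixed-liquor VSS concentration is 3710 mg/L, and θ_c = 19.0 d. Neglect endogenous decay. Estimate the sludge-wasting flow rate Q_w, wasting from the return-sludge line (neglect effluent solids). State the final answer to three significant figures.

Q_w ≈ 700 m³/d

With k_d = 0 the design equation reduces to V = Y Q (S₀−S) θ_c / X = 0.623 × 24600 × (508 − 10.3) × 19.0 / 3710 = 39063 m³.
Wasting from the return line (neglecting effluent solids): Q_w = V·X / (θ_c·X_r) = 39063 × 3710 / (19.0 × 10900) = 699.8 m³/d.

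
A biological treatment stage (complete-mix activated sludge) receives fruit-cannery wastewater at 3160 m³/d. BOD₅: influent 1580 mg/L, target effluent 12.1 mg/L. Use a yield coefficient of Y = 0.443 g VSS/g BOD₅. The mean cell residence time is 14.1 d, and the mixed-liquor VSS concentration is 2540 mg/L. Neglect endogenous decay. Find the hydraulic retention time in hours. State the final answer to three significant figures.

τ ≈ 92.5 h

Biomass mass balance (decay neglected): V·X = Y·Q·(S₀ − S)·θ_c, so V = 0.443 × 3160 × (1580 − 12.1) × 14.1 / 2540 = 12184 m³.
Hydraulic retention time τ = V/Q = 12184 / 3160 = 3.856 d = 92.54 h.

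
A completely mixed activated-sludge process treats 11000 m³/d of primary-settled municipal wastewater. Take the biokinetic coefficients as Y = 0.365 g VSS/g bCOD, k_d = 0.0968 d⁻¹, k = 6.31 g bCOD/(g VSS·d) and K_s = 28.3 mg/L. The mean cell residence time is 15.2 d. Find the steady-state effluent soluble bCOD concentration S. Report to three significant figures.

For a completely mixed reactor with recycle the Lawrence–McCarty relation gives S = K_s·(1 + k_d·θ_c) / [θ_c·(Y·k − k_d) − 1] = 28.3 × (1 + 0.0968 × 15.2) / [15.2 × (0.365 × 6.31 − 0.0968) − 1] = 69.94 / 32.54 = 2.150 mg/L.

S ≈ 2.15 mg/L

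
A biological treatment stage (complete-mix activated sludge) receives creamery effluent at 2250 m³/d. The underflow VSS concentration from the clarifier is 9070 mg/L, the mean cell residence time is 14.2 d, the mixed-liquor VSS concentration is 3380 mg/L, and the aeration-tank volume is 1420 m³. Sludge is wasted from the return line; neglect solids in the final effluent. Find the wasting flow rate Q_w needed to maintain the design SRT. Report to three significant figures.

Q_w = (V·X)/(θ_c X_r) = 1420 × 3380 / (14.2 × 9070) = 37.27 m³/d.

Q_w ≈ 37.3 m³/d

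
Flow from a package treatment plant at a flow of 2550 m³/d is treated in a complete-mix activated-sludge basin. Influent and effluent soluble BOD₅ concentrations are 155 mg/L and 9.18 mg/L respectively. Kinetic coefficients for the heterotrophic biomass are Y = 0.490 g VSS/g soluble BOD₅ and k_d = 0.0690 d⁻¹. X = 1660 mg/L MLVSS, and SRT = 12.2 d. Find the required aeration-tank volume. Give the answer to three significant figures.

V ≈ 727 m³

Steady-state biomass mass balance: V·X·(1 + k_d·θ_c) = Y·Q·(S₀ − S)·θ_c, so V = 0.490 × 2550 × (155 − 9.18) × 12.2 / [1660 × (1 + 0.0690 × 12.2)] = 2.22×10^6 / 3057 = 727.0 m³.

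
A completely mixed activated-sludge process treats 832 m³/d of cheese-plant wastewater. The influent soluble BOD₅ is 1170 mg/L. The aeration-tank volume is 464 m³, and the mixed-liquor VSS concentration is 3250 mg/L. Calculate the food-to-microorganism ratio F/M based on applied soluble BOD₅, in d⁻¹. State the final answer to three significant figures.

F/M ≈ 0.646 d⁻¹

F/M = applied load / biomass = Q·S₀/(V·X) = 832 × 1170 / (464.0 × 3250) = 0.6455 d⁻¹.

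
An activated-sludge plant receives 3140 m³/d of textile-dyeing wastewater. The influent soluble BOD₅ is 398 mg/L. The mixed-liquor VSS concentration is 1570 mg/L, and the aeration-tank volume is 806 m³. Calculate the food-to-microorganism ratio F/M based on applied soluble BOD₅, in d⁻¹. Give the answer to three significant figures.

Food-to-microorganism ratio F/M = Q S₀ / (V X) = 3140 × 398 / (806.0 × 1570) = 0.9876 d⁻¹.

F/M ≈ 0.988 d⁻¹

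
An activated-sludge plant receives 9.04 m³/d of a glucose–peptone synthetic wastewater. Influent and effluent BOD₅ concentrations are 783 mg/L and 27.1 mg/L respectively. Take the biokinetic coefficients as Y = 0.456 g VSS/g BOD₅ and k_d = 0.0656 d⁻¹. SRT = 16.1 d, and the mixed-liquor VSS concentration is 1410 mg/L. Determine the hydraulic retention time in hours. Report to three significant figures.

τ ≈ 45.9 h

Rearranging the biomass balance for a CMAS with decay, V = Y·Q·ΔS·θ_c / [X·(1+k_d θ_c)] = 0.456 × 9.04 × (783 − 27.1) × 16.1 / [1410 × (1 + 0.0656 × 16.1)] = 5.02×10^4 / 2899 = 17.30 m³.
HRT = V/Q = 17.30 m³ / 9.04 m³·d⁻¹ = 1.914 d × 24 = 45.94 h.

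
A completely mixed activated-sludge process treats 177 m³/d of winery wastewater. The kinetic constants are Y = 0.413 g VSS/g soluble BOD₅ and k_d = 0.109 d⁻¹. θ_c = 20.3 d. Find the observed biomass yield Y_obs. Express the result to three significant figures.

The observed yield is Y_obs = Y/(1 + k_d·θ_c) = 0.413 / (1 + 0.109 × 20.3) = 0.413 / 3.213 = 0.1286 g VSS per g soluble BOD₅ removed.

Y_obs ≈ 0.129 g VSS/g soluble BOD₅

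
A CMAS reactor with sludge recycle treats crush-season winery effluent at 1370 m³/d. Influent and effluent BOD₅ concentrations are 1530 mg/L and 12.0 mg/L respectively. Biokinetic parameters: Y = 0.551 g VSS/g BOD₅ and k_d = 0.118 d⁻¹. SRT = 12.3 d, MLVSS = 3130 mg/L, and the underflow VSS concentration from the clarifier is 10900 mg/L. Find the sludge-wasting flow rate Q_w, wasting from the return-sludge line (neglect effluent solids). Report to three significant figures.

Q_w ≈ 42.9 m³/d

Rearranging the biomass balance for a CMAS with decay, V = Y·Q·ΔS·θ_c / [X·(1+k_d θ_c)] = 0.551 × 1370 × (1530 − 12.0) × 12.3 / [3130 × (1 + 0.118 × 12.3)] = 1.41×10^7 / 7673 = 1837 m³.
Wasting from the return line (neglecting effluent solids): Q_w = V·X / (θ_c·X_r) = 1837 × 3130 / (12.3 × 10900) = 42.88 m³/d.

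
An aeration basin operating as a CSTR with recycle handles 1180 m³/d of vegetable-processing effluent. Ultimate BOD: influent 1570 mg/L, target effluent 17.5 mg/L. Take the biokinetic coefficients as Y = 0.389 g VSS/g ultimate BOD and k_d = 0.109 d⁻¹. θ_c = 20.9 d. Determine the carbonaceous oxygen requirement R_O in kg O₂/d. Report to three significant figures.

R_O ≈ 1520 kg O₂/d

The observed yield is Y_obs = Y/(1 + k_d·θ_c) = 0.389 / (1 + 0.109 × 20.9) = 0.389 / 3.278 = 0.1187 g VSS per g ultimate BOD removed.
Mass of ultimate BOD removed per day: Q(S₀ − S) = 1180 × 1552 g/m³ = 1832 kg/d.
Biomass synthesised: P_X = Y_obs × 1832 = 217.4 kg VSS/d.
Carbonaceous O₂ demand = substrate oxidised − cell-mass equivalent = 1832 − 1.42 × 217.4 = 1523 kg O₂/d.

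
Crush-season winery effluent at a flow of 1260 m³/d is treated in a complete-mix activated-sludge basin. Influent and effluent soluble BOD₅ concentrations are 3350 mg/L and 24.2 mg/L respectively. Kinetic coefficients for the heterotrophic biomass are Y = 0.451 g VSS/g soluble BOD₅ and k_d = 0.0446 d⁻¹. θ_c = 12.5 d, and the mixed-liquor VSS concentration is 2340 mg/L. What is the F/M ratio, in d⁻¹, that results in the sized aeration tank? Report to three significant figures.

F/M ≈ 0.278 d⁻¹

From the SRT design equation V = Y Q (S₀−S) θ_c / [X (1 + k_d θ_c)] = 0.451 × 1260 × (3350 − 24.2) × 12.5 / [2340 × (1 + 0.0446 × 12.5)] = 2.36×10^7 / 3645 = 6482 m³.
F/M = Q·S₀ / (V·X) = 1260 × 3350 / (6482 × 2340) = 0.2783 g soluble BOD₅·(g VSS·d)⁻¹.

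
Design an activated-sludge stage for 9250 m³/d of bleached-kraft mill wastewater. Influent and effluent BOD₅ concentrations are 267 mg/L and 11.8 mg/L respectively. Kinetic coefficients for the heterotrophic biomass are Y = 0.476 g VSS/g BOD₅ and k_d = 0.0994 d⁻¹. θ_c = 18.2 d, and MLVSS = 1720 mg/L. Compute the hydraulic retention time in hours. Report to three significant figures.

τ ≈ 11.0 h

From the SRT design equation V = Y Q (S₀−S) θ_c / [X (1 + k_d θ_c)] = 0.476 × 9250 × (267 − 11.8) × 18.2 / [1720 × (1 + 0.0994 × 18.2)] = 2.05×10^7 / 4832 = 4233 m³.
Hydraulic retention time τ = V/Q = 4233 / 9250 = 0.4576 d = 10.98 h.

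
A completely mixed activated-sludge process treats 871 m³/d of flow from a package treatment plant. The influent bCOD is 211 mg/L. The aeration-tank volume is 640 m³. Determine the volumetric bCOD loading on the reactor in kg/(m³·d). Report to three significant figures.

Volumetric loading L_v = Q·S₀ / V = 871 × 211 g/m³ / 640.0 m³ = 287.2 g/(m³·d) = 0.2872 kg bCOD/(m³·d).

L_v ≈ 0.287 kg bCOD/(m³·d)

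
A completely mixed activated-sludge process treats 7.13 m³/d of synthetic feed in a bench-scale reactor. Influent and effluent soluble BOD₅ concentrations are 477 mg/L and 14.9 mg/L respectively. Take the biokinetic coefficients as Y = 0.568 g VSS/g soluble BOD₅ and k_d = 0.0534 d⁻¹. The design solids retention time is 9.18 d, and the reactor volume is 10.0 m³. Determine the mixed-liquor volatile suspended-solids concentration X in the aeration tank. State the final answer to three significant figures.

X ≈ 1150 mg/L

Solving the biomass balance for X: X = Y Q (S₀−S) θ_c / [V (1+k_d θ_c)] = 0.568 × 7.13 × (477 − 14.9) × 9.18 / [10.0 × (1 + 0.0534 × 9.18)] = 1153 mg/L.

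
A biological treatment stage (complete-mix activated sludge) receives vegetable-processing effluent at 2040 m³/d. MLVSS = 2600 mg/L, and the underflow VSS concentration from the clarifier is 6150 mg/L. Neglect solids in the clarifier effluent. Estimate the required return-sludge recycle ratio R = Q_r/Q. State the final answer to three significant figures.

Solids balance on the clarifier gives (1+R)X = R·X_r, so R = X/(X_r − X) = 2600 / (6150 − 2600) = 0.7324.

R ≈ 0.732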